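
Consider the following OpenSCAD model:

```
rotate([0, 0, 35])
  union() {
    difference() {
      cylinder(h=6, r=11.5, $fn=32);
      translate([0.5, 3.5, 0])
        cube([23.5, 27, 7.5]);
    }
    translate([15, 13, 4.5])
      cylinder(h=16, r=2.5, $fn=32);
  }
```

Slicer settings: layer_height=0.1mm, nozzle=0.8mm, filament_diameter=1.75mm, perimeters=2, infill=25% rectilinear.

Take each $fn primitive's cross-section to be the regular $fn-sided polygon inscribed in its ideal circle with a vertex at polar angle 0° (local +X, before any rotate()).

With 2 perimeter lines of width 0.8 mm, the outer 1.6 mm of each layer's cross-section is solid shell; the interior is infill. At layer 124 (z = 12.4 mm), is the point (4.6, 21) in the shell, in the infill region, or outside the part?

At z = 12.4 mm: the cylinder is absent (z outside [0, 6]); the cube at (0.5, 3.5) is not intersected at this z (z outside [0, 7.5]); After the difference (first − rest): the first operand is absent here, so nothing remains; the cylinder at (15, 13): section is a regular 32-gon, circumradius r=2.5; Merging all regions: only the r=2.5 cylinder at (15, 13) is present, so the union is just that shape — 1 connected region; (rotated 35° about Z; rotation is an isometry so areas/perimeters/island counts are preserved). Overall, the cross-section is a single solid region. Undo the 35° rotation: the query point maps to (15.813, 14.564) in the un-rotated model frame. The nearest boundary edge runs (16.39, 15.08)→(15.96, 15.31); distance from the point to it = 0.73 mm. The point is inside the cross-section, 0.73 mm from the nearest boundary — within the 1.6 mm shell band (2 × 0.8).

shell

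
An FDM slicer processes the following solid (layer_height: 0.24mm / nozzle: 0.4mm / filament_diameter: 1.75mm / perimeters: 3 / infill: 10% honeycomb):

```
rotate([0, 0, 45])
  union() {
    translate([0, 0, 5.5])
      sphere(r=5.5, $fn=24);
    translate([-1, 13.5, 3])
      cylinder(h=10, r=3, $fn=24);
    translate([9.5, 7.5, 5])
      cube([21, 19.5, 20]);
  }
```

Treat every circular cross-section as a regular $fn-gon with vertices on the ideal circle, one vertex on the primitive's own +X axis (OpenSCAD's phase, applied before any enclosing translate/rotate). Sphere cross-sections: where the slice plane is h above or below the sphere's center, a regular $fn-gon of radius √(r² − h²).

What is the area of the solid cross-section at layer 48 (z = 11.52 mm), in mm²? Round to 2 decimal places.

At z = 11.52 mm: the sphere does not reach this height (|z−center|=6.020 > r=5.5); the r=3 cylinder at (-1, 13.5) gives a regular 24-gon of circumradius 3 (constant along its height) (area = (24/2)·3.000²·sin(360°/24) = 27.95 mm²); the cube at (9.5, 7.5) (footprint 21×19.5) is included at this height (area 409.50 mm²); Taking the union: the 2 present regions are separate (no shared area or edge), so areas and boundary lengths simply add and each stays a separate island — area = 437.45 mm²; (rotated 45° about Z; rotation is an isometry so areas/perimeters/island counts are preserved). Overall, the cross-section has 2 separate islands. Net area = 437.45 mm².

437.45 mm²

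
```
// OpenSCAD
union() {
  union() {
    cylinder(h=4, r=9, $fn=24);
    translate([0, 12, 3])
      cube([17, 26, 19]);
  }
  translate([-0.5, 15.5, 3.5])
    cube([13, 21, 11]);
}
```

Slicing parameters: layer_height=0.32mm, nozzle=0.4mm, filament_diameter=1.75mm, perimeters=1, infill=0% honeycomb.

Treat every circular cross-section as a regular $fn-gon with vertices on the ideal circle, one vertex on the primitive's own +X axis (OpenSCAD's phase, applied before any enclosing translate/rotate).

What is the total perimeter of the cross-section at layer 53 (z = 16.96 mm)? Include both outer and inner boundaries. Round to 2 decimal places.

86.00 mm

At z = 16.96 mm: the cylinder is absent (z outside [0, 4]); the cube at (0, 12) is present — its section is the full 17×26 rectangle (perimeter 86.00 mm); Combining (union): only the 17×26 cube at (0, 12) is present, so the union is just that shape — boundary = 86.00 mm; the cube at (-0.5, 15.5) is absent (z outside [3.5, 14.5]); Taking the union: only the result so far is present, so the union is just that shape — boundary = 86.00 mm. Overall, the cross-section is a single solid region. Total boundary length (outer) = 86.00 mm.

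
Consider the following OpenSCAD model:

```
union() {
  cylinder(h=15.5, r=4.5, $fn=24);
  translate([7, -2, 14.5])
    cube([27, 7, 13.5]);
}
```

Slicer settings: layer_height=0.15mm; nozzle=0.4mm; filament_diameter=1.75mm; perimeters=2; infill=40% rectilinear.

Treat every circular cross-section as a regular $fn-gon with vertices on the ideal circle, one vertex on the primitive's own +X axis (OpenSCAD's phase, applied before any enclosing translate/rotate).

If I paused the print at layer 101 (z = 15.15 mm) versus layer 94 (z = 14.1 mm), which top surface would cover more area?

Layer 101 (z = 15.15): the cylinder: section is a regular 24-gon, circumradius r=4.5 (area = (24/2)·4.500²·sin(360°/24) = 62.89 mm²); the 27×7 cube at (7, -2) contributes its full rectangle (area 189.00 mm²); Merging all regions: the 2 present regions are separate (no shared area or edge), so areas and boundary lengths simply add and each stays a separate island — area = 251.89 mm². So its area = 251.89 mm². Layer 94 (z = 14.1): the cylinder: section is a regular 24-gon, circumradius r=4.5 (area = (24/2)·4.500²·sin(360°/24) = 62.89 mm²); the cube at (7, -2) does not reach this height (z outside [14.5, 28]); Combining (union): only the r=4.5 cylinder is present, so the union is just that shape — area = 62.89 mm². So its area = 62.89 mm². Layer 101 is larger (251.89 vs 62.89 mm²).

layer 101 (z = 15.15 mm)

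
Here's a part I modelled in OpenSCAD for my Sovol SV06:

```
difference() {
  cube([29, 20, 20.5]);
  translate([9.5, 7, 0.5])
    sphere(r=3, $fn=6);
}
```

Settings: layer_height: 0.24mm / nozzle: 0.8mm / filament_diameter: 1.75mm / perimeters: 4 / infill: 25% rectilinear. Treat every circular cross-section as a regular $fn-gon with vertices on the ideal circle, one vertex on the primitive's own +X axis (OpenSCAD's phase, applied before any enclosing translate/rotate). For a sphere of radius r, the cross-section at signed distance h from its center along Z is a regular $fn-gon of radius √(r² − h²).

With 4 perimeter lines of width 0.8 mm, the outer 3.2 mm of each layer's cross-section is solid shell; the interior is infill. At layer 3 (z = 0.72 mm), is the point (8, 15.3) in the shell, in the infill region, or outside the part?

At z = 0.72 mm: the cube is present — its section is the full 29×20 rectangle; the sphere at (9.5, 7): section is a regular 6-gon, circumradius = √(r²−h²) = √(3²−0.22²) = 2.992; After the difference (first − rest): starting from the 29×20 cube, the r=3 sphere at (9.5, 7) lies wholly inside it (removes its full 23.26 mm² and its 17.95 mm outline becomes a hole wall) — 1 connected region with 1 hole. Overall, the cross-section is one region with 1 hole. The nearest boundary edge runs (0.00, 20.00)→(29.00, 20.00); distance from the point to it = 4.70 mm. The point is inside the cross-section and 4.70 mm from the nearest boundary — more than the 3.2 mm shell width (4 × 0.8), so it's in the infill interior.

infill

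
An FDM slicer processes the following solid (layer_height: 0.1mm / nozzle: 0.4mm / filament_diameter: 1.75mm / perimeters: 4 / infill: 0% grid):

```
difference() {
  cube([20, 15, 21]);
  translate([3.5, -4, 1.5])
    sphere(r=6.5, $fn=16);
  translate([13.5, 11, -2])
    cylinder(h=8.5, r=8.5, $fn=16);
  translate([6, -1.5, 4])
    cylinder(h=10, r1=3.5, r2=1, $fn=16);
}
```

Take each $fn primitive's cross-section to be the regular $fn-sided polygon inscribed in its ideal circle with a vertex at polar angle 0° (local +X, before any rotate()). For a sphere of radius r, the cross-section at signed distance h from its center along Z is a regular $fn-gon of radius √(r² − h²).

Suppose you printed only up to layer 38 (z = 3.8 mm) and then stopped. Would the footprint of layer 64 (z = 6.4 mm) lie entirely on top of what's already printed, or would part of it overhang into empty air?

part overhangs

Compare the two slices. At z = 3.8: the cube is present — its section is the full 20×15 rectangle (area 300.00 mm²); the sphere at (3.5, -4): section is a regular 16-gon, circumradius = √(r²−h²) = √(6.5²−2.3²) = 6.079 (area = (16/2)·6.079²·sin(360°/16) = 113.15 mm²); the r=8.5 cylinder at (13.5, 11) gives a regular 16-gon of circumradius 8.5 (constant along its height) (area = (16/2)·8.500²·sin(360°/16) = 221.19 mm²); the cone at (6, -1.5) is not intersected at this z (z outside [4, 14]); After the difference (first − rest): starting from the 20×15 cube (300.00 mm²), the r=6.5 sphere at (3.5, -4) partially overlaps it — only the 11.96 mm² overlap (of its 113.15 mm²) is removed, clipping the outline; the r=8.5 cylinder at (13.5, 11) partially overlaps it — only the 162.05 mm² overlap (of its 221.19 mm²) is removed, clipping the outline — area = 125.99 mm². At z = 6.4: the cube is present — its section is the full 20×15 rectangle (area 300.00 mm²); the r=6.5 sphere at (3.5, -4) slices to a regular 16-gon of circumradius 4.271 (√(r²−h²) with h=4.9 from center) (area = (16/2)·4.271²·sin(360°/16) = 55.84 mm²); the r=8.5 cylinder at (13.5, 11) contributes a regular 16-gon of circumradius 8.5 (area = (16/2)·8.500²·sin(360°/16) = 221.19 mm²); the cone at (6, -1.5) (r1=3.5→r2=1) has section circumradius 2.900 here — a regular 16-gon (area = (16/2)·2.900²·sin(360°/16) = 25.75 mm²); Subtracting the remaining from the first: starting from the 20×15 cube (300.00 mm²), the r=6.5 sphere at (3.5, -4) partially overlaps it — only the 0.37 mm² overlap (of its 55.84 mm²) is removed, clipping the outline; the r=8.5 cylinder at (13.5, 11) partially overlaps it — only the 162.05 mm² overlap (of its 221.19 mm²) is removed, clipping the outline; the cone at (6, -1.5) partially overlaps it — only the 4.55 mm² overlap (of its 25.75 mm²) is removed, clipping the outline — area = 133.03 mm². Checking containment: at z = 6.4 the cross-section extends beyond the z = 3.8 cross-section by about 7.75 mm².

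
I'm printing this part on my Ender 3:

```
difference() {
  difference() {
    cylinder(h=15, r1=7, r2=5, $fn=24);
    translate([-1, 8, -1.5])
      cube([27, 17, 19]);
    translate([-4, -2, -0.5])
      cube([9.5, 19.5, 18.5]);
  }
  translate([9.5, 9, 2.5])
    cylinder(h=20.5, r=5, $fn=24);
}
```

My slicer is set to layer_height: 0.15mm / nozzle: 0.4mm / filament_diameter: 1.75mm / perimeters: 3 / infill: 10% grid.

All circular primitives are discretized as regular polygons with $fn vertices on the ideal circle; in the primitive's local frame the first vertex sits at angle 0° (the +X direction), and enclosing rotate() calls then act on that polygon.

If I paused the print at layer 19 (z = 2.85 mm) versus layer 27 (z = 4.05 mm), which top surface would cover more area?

Layer 19 (z = 2.85): the cone (r1=7→r2=5) has section circumradius 6.620 here — a regular 24-gon (area = (24/2)·6.620²·sin(360°/24) = 136.11 mm²); the cube at (-1, 8) (footprint 27×17) is included at this height (area 459.00 mm²); the cube at (-4, -2) (footprint 9.5×19.5) is included at this height (area 185.25 mm²); Taking the first minus the rest: starting from the cone (136.11 mm²), the 27×17 cube at (-1, 8) misses the remaining region (no effect); the 9.5×19.5 cube at (-4, -2) partially overlaps it — only the 74.97 mm² overlap (of its 185.25 mm²) is removed, clipping the outline — area = 61.14 mm²; the cylinder at (9.5, 9): section is a regular 24-gon, circumradius r=5 (area = (24/2)·5.000²·sin(360°/24) = 77.65 mm²); Taking the first minus the rest: starting from that combined region (61.14 mm²), the r=5 cylinder at (9.5, 9) misses the remaining region (no effect) — area = 61.14 mm². So its area = 61.14 mm². Layer 27 (z = 4.05): the cone contributes a regular 24-gon of circumradius 6.460 (interpolated between r1=7 and r2=5 at t=0.270) (area = (24/2)·6.460²·sin(360°/24) = 129.61 mm²); the cube at (-1, 8) is present — its section is the full 27×17 rectangle (area 459.00 mm²); the cube at (-4, -2) is present — its section is the full 9.5×19.5 rectangle (area 185.25 mm²); Taking the first minus the rest: starting from the cone (129.61 mm²), the 27×17 cube at (-1, 8) misses the remaining region (no effect); the 9.5×19.5 cube at (-4, -2) partially overlaps it — only the 73.24 mm² overlap (of its 185.25 mm²) is removed, clipping the outline — area = 56.37 mm²; the cylinder at (9.5, 9): section is a regular 24-gon, circumradius r=5 (area = (24/2)·5.000²·sin(360°/24) = 77.65 mm²); Subtracting the remaining from the first: starting from that combined region (56.37 mm²), the r=5 cylinder at (9.5, 9) misses the remaining region (no effect) — area = 56.37 mm². So its area = 56.37 mm². Layer 19 is larger (61.14 vs 56.37 mm²).

layer 19 (z = 2.85 mm)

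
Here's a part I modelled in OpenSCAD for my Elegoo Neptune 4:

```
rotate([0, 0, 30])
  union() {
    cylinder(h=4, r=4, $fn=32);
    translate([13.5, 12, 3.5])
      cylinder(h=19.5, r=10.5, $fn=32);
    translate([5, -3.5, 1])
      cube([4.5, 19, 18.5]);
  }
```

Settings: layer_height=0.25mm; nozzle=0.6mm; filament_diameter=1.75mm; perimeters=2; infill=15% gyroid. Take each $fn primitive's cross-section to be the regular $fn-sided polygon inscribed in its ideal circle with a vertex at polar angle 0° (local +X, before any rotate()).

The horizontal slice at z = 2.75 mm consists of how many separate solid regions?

2

At z = 2.75 mm: the r=4 cylinder contributes a regular 32-gon of circumradius 4; the cylinder at (13.5, 12) is absent (z outside [3.5, 23]); the cube at (5, -3.5) (footprint 4.5×19) is included at this height; Taking the union: the 2 present regions are separate (no shared area or edge), so areas and boundary lengths simply add and each stays a separate island — 2 connected regions; (whole slice rotated 30° about Z — lengths, areas and connectivity unchanged). The result has 2 disconnected regions.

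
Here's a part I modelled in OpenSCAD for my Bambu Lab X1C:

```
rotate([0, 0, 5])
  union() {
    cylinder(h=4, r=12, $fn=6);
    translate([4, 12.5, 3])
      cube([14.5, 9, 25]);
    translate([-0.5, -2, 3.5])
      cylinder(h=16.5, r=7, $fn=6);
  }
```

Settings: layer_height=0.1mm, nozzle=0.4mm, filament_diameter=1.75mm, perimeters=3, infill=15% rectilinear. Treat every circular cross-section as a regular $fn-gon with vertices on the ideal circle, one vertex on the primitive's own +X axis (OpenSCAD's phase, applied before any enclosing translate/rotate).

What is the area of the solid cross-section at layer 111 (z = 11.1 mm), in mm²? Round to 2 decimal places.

At z = 11.1 mm: the cylinder is absent (z outside [0, 4]); the cube at (4, 12.5) is present — its section is the full 14.5×9 rectangle (area 130.50 mm²); the cylinder at (-0.5, -2): section is a regular 6-gon, circumradius r=7 (area = (6/2)·7.000²·sin(360°/6) = 127.31 mm²); Taking the union: the 2 present regions are separate (no shared area or edge), so areas and boundary lengths simply add and each stays a separate island — area = 257.81 mm²; (whole slice rotated 5° about Z — lengths, areas and connectivity unchanged). Overall, the cross-section has 2 separate islands. Net area = 257.81 mm².

257.81 mm²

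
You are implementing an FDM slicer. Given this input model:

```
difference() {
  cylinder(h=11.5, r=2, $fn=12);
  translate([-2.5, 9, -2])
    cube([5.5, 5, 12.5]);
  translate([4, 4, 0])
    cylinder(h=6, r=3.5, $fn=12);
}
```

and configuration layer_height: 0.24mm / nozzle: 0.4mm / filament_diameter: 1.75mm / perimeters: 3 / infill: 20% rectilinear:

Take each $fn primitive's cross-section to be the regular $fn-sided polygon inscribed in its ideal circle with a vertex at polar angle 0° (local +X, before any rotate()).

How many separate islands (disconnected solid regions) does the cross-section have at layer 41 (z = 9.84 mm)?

1

At z = 9.84 mm: the r=2 cylinder gives a regular 12-gon of circumradius 2 (constant along its height); the cube at (-2.5, 9) is present — its section is the full 5.5×5 rectangle; the cylinder at (4, 4) is absent (z outside [0, 6]); After the difference (first − rest): starting from the r=2 cylinder, the 5.5×5 cube at (-2.5, 9) misses the remaining region (no effect) — 1 connected region. Overall, the cross-section is a single solid region. Island count = 1.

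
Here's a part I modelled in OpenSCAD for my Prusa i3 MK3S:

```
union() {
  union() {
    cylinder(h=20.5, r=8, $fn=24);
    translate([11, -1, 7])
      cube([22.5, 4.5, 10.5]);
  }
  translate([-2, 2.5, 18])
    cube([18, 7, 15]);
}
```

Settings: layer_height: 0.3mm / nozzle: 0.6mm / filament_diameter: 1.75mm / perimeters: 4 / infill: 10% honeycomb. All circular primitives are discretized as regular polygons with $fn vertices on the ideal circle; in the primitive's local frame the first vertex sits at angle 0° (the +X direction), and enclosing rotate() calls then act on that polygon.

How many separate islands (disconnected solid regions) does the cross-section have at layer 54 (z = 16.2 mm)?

2

At z = 16.2 mm: the r=8 cylinder gives a regular 24-gon of circumradius 8 (constant along its height); the cube at (11, -1) is present — its section is the full 22.5×4.5 rectangle; Taking the union: the 2 present regions are separate (no shared area or edge), so areas and boundary lengths simply add and each stays a separate island — 2 connected regions; the cube at (-2, 2.5) is absent (z outside [18, 33]); Merging all regions: only that combined region is present, so the union is just that shape — 2 connected regions. Overall, the cross-section has 2 separate islands. Island count = 2.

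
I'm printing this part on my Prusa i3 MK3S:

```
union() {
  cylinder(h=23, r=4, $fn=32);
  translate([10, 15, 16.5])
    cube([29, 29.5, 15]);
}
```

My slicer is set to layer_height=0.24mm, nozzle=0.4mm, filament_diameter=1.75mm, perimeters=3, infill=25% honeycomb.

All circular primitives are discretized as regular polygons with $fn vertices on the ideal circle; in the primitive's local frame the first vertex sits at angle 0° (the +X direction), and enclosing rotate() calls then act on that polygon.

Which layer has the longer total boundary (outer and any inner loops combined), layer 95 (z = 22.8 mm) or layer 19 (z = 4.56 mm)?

layer 95 (z = 22.8 mm)

Layer 95 (z = 22.8): the r=4 cylinder gives a regular 32-gon of circumradius 4 (constant along its height) (perimeter = 2·32·4.000·sin(180°/32) = 25.09 mm); the cube at (10, 15) (footprint 29×29.5) is included at this height (perimeter 117.00 mm); Taking the union: the 2 present regions are separate (no shared area or edge), so areas and boundary lengths simply add and each stays a separate island — boundary = 142.09 mm. So its perimeter = 142.09 mm. Layer 19 (z = 4.56): the cylinder: section is a regular 32-gon, circumradius r=4 (perimeter = 2·32·4.000·sin(180°/32) = 25.09 mm); the cube at (10, 15) is not intersected at this z (z outside [16.5, 31.5]); Taking the union: only the r=4 cylinder is present, so the union is just that shape — boundary = 25.09 mm. So its perimeter = 25.09 mm. Layer 95 is larger (142.09 vs 25.09 mm).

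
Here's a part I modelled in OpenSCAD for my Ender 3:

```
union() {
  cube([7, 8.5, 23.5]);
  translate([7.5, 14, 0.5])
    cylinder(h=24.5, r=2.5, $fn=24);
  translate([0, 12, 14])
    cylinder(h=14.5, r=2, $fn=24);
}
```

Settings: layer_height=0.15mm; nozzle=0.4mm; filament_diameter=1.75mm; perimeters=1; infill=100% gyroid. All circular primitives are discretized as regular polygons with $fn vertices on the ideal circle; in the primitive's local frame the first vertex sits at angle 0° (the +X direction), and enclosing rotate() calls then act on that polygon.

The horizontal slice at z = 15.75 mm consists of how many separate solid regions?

3

At z = 15.75 mm: the 7×8.5 cube contributes its full rectangle; the r=2.5 cylinder at (7.5, 14) gives a regular 24-gon of circumradius 2.5 (constant along its height); the r=2 cylinder at (0, 12) gives a regular 24-gon of circumradius 2 (constant along its height); Taking the union: the 3 present regions are separate (no shared area or edge), so areas and boundary lengths simply add and each stays a separate island — 3 connected regions. The result has 3 disconnected regions.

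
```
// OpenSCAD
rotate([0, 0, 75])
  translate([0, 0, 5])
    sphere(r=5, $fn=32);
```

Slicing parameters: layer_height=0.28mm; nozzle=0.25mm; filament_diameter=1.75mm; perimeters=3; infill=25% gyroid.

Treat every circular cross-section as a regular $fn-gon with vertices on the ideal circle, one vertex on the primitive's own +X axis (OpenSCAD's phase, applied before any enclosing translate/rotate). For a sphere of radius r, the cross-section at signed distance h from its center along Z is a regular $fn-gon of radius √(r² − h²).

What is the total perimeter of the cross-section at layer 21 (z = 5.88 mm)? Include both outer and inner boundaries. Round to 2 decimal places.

At z = 5.88 mm: the r=5 sphere slices to a regular 32-gon of circumradius 4.922 (√(r²−h²) with h=0.88 from center) (perimeter = 2·32·4.922·sin(180°/32) = 30.88 mm); (rotated 75° about Z; rotation is an isometry so areas/perimeters/island counts are preserved). Overall, the cross-section is a single solid region. Total boundary length (outer) = 30.88 mm.

30.88 mm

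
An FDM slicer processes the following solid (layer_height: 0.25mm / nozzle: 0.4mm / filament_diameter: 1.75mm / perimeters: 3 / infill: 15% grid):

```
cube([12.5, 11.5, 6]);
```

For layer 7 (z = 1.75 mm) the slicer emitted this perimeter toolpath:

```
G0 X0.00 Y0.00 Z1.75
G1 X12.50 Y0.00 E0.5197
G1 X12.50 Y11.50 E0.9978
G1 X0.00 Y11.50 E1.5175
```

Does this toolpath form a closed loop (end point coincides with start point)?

no

Start point (G0): (0.00, 0.00). End point (last G1): the path does not return to the start — open.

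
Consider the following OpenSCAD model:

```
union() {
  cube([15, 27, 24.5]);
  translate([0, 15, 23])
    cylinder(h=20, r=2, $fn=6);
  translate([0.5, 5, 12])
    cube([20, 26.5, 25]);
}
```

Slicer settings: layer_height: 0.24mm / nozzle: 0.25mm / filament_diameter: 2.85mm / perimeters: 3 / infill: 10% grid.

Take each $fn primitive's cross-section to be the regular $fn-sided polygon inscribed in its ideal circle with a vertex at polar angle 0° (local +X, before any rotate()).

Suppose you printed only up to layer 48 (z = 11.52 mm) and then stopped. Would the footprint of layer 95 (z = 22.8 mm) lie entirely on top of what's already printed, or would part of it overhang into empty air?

part overhangs

Compare the two slices. At z = 11.52: the 15×27 cube contributes its full rectangle (area 405.00 mm²); the cylinder at (0, 15) is absent (z outside [23, 43]); the cube at (0.5, 5) is absent (z outside [12, 37]); Merging all regions: only the 15×27 cube is present, so the union is just that shape — area = 405.00 mm². At z = 22.8: the cube is present — its section is the full 15×27 rectangle (area 405.00 mm²); the cylinder at (0, 15) is not intersected at this z (z outside [23, 43]); the 20×26.5 cube at (0.5, 5) contributes its full rectangle (area 530.00 mm²); Merging all regions: the regions partially overlap — summed areas 935.00 mm² minus the doubly-counted overlap 319.00 mm² gives 616.00 mm² — area = 616.00 mm². Checking containment: at z = 22.8 the cross-section extends beyond the z = 11.52 cross-section by about 211.00 mm².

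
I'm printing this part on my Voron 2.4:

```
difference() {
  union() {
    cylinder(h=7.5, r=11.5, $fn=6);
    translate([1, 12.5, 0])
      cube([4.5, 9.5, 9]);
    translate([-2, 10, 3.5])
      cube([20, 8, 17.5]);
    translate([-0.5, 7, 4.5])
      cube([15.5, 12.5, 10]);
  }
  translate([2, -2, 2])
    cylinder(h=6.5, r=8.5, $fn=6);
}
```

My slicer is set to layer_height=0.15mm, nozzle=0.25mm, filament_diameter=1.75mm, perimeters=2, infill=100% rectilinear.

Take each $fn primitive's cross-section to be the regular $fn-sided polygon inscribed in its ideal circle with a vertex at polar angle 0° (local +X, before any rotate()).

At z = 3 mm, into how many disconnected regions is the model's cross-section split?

2

At z = 3 mm: the r=11.5 cylinder gives a regular 6-gon of circumradius 11.5 (constant along its height); the cube at (1, 12.5) is present — its section is the full 4.5×9.5 rectangle; the cube at (-2, 10) is absent (z outside [3.5, 21]); the cube at (-0.5, 7) is absent (z outside [4.5, 14.5]); Taking the union: the 2 present regions are separate (no shared area or edge), so areas and boundary lengths simply add and each stays a separate island — 2 connected regions; the cylinder at (2, -2): section is a regular 6-gon, circumradius r=8.5; Subtracting the remaining from the first: starting from that combined region, the r=8.5 cylinder at (2, -2) partially overlaps it — only the 186.56 mm² overlap (of its 187.71 mm²) is removed, clipping the outline — 2 connected regions. The result has 2 disconnected regions.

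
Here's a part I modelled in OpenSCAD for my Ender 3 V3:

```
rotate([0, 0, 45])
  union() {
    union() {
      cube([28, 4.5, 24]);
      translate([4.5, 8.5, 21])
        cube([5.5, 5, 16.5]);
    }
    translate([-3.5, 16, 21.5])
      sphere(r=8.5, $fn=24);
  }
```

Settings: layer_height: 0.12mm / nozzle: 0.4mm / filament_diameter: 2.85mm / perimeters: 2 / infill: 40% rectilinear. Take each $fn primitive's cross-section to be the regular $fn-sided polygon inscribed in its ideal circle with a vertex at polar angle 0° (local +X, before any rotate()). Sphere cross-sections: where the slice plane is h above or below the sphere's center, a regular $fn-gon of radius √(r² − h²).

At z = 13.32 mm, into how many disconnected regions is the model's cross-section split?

2

At z = 13.32 mm: the cube (footprint 28×4.5) is included at this height; the cube at (4.5, 8.5) is absent (z outside [21, 37.5]); Merging all regions: only the 28×4.5 cube is present, so the union is just that shape — 1 connected region; the r=8.5 sphere at (-3.5, 16) slices to a regular 24-gon of circumradius 2.310 (√(r²−h²) with h=8.18 from center); Taking the union: the 2 present regions are separate (no shared area or edge), so areas and boundary lengths simply add and each stays a separate island — 2 connected regions; (whole slice rotated 45° about Z — lengths, areas and connectivity unchanged). The result has 2 disconnected regions.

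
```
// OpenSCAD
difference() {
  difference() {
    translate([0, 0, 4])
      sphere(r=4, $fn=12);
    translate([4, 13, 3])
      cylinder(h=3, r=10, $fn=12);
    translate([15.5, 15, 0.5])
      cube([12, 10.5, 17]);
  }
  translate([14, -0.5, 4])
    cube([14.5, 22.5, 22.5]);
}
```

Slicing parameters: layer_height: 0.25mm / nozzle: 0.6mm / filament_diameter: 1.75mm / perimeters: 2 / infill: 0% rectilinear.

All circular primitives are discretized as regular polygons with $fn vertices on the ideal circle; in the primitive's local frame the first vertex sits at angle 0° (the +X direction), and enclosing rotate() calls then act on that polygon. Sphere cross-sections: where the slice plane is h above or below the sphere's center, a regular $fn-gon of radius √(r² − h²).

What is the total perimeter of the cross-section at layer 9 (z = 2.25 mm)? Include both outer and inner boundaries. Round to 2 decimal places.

22.34 mm

At z = 2.25 mm: the r=4 sphere slices to a regular 12-gon of circumradius 3.597 (√(r²−h²) with h=1.75 from center) (perimeter = 2·12·3.597·sin(180°/12) = 22.34 mm); the cylinder at (4, 13) is not intersected at this z (z outside [3, 6]); the cube at (15.5, 15) is present — its section is the full 12×10.5 rectangle (perimeter 45.00 mm); Taking the first minus the rest: starting from the r=4 sphere, the 12×10.5 cube at (15.5, 15) misses the remaining region (no effect) — boundary = 22.34 mm; the cube at (14, -0.5) is not intersected at this z (z outside [4, 26.5]); After the difference (first − rest): none of the subtracted shapes is present at this height, so that combined region is unchanged — boundary = 22.34 mm. Overall, the cross-section is a single solid region. Total boundary length (outer) = 22.34 mm.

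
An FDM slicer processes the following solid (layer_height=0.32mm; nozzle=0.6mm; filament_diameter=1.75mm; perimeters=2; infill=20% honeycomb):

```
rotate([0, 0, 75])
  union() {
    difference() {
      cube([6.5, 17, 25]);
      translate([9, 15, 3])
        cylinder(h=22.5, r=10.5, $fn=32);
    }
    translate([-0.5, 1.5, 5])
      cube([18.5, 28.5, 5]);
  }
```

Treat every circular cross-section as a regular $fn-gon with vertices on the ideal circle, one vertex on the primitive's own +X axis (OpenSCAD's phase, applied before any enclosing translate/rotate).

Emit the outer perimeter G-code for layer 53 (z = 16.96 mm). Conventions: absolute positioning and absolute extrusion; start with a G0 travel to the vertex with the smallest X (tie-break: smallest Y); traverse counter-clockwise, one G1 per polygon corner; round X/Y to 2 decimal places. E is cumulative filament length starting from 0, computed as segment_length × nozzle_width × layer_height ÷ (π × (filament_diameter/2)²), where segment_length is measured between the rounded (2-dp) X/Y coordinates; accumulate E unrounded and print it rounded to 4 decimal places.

At z = 16.96 mm: the cube is present — its section is the full 6.5×17 rectangle; the r=10.5 cylinder at (9, 15) gives a regular 32-gon of circumradius 10.5 (constant along its height); Taking the first minus the rest: starting from the 6.5×17 cube, the r=10.5 cylinder at (9, 15) partially overlaps it — only the 67.82 mm² overlap (of its 344.14 mm²) is removed, clipping the outline — 1 connected region; the cube at (-0.5, 1.5) does not reach this height (z outside [5, 10]); Merging all regions: only the result so far is present, so the union is just that shape — 1 connected region; (whole slice rotated 75° about Z — lengths, areas and connectivity unchanged). The outline is a single polygon with 8 vertices. Extrusion per mm of travel: 0.6 × 0.32 / (π × 0.875²) = 0.079824. Accumulating E over each segment gives final E = 2.3419.

G0 X-9.34 Y2.50 Z16.96
G1 X0.00 Y0.00 E0.7718
G1 X1.68 Y6.28 E1.2907
G1 X-2.99 Y7.53 E1.6766
G1 X-3.83 Y6.18 E1.8036
G1 X-5.24 Y4.68 E1.9679
G1 X-6.91 Y3.48 E2.1320
G1 X-8.78 Y2.63 E2.2960
G1 X-9.34 Y2.50 E2.3419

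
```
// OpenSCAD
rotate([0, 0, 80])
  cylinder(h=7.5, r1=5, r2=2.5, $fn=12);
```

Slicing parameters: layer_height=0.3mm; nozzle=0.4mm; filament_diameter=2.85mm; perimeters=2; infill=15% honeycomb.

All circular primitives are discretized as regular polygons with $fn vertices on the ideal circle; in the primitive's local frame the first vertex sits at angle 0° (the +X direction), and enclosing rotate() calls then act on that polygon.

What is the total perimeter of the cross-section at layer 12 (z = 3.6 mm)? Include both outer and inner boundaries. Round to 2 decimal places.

At z = 3.6 mm: the cone (r1=5→r2=2.5) has section circumradius 3.800 here — a regular 12-gon (perimeter = 2·12·3.800·sin(180°/12) = 23.60 mm); (whole slice rotated 80° about Z — lengths, areas and connectivity unchanged). Overall, the cross-section is a single solid region. Total boundary length (outer) = 23.60 mm.

23.60 mm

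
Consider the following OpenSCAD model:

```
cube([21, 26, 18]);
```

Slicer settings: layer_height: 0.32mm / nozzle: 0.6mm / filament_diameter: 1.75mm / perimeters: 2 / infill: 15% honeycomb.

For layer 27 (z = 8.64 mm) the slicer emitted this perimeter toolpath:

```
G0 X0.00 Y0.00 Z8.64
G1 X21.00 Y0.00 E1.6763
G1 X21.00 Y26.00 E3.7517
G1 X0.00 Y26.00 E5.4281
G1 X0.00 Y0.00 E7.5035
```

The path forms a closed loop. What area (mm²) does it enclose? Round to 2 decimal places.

Apply the shoelace formula to the sequence of (X, Y) vertices; enclosed area = 546.00 mm².

546.00 mm²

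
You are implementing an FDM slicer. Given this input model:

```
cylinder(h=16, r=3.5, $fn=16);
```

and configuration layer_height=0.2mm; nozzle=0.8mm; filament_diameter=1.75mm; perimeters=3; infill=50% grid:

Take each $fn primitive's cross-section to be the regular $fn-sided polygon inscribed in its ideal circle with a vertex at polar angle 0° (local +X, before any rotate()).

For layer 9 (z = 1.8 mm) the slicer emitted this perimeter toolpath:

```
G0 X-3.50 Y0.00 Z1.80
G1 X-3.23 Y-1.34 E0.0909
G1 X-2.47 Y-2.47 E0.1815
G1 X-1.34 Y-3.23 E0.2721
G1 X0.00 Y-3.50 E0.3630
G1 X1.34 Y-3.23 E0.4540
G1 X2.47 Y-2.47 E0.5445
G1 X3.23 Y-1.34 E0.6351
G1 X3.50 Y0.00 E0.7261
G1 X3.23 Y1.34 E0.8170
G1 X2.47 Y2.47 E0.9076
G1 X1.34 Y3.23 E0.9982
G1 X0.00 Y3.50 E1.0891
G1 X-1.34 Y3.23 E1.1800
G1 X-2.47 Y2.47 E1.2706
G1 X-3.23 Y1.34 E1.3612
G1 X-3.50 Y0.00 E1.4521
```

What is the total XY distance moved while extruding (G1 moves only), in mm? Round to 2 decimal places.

Sum the Euclidean lengths of each G1 segment: total = 21.83 mm.

21.83 mm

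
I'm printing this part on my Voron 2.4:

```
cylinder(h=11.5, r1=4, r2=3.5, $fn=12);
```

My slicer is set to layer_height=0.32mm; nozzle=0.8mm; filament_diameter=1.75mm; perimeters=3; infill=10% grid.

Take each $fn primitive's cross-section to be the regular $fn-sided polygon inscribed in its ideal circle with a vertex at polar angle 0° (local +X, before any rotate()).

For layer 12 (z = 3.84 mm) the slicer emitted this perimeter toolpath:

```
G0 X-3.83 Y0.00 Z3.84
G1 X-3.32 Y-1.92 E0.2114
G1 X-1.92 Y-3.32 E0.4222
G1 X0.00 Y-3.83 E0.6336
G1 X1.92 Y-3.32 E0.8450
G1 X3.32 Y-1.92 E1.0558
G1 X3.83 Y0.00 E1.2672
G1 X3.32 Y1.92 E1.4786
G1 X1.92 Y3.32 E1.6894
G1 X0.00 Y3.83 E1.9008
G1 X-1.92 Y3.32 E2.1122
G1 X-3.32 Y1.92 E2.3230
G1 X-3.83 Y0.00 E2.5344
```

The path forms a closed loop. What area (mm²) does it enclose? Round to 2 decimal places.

Apply the shoelace formula to the sequence of (X, Y) vertices; enclosed area = 44.09 mm².

44.09 mm²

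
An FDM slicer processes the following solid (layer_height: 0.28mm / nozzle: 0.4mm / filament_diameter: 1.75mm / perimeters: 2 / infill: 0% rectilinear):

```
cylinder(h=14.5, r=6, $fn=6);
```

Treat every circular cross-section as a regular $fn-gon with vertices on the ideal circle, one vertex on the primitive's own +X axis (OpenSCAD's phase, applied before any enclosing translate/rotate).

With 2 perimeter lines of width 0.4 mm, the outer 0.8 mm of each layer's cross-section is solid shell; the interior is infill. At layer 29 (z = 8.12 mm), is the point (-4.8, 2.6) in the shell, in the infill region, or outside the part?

outside

At z = 8.12 mm: the r=6 cylinder contributes a regular 6-gon of circumradius 6. Overall, the cross-section is a single solid region. The nearest boundary edge runs (-3.00, 5.20)→(-6.00, 0.00); distance from the point to it = 0.26 mm. The point is not inside any of the regions above, so it lies outside the cross-section (0.26 mm from the nearest boundary).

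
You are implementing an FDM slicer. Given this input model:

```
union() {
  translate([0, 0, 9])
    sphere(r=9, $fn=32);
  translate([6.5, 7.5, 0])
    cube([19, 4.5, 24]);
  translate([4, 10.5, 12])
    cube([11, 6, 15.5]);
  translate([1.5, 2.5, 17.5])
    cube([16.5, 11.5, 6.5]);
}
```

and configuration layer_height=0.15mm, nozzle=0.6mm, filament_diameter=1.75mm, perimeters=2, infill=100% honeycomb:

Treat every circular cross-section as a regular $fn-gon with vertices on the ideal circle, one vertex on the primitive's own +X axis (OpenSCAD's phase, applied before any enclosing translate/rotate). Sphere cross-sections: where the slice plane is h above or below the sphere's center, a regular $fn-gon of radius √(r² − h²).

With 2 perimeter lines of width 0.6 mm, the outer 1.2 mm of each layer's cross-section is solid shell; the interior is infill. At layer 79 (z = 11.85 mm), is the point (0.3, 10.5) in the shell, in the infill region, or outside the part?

At z = 11.85 mm: the sphere: section is a regular 32-gon, circumradius = √(r²−h²) = √(9²−2.85²) = 8.537; the cube at (6.5, 7.5) is present — its section is the full 19×4.5 rectangle; the cube at (4, 10.5) does not reach this height (z outside [12, 27.5]); the cube at (1.5, 2.5) is not intersected at this z (z outside [17.5, 24]); Merging all regions: the 2 present regions are separate (no shared area or edge), so areas and boundary lengths simply add and each stays a separate island — 2 connected regions. Overall, the cross-section has 2 separate islands. The nearest boundary edge runs (0.00, 8.54)→(1.67, 8.37); distance from the point to it = 1.98 mm. The point is not inside any of the regions above, so it lies outside the cross-section (1.98 mm from the nearest boundary).

outside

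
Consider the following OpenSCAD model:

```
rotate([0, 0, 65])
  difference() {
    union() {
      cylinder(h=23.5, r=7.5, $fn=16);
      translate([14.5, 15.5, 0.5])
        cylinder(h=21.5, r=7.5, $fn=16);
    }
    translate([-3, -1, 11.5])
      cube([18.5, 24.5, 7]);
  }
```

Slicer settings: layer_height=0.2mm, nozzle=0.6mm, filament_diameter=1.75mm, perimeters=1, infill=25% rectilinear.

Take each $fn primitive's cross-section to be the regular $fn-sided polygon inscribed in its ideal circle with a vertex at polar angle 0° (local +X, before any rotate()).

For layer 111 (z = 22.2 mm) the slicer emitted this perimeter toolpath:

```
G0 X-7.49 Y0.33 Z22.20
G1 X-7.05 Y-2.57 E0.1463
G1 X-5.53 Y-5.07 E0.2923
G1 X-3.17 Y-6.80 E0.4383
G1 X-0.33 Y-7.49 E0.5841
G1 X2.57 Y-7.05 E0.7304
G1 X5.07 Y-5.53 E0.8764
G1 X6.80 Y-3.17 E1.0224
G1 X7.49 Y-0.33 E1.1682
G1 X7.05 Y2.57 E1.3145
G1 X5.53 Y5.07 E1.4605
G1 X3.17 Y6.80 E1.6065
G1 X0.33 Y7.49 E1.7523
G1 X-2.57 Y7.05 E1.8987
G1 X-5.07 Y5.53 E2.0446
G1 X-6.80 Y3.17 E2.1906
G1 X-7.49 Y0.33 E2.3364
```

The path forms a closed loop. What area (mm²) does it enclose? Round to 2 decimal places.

172.28 mm²

Apply the shoelace formula to the sequence of (X, Y) vertices; enclosed area = 172.28 mm².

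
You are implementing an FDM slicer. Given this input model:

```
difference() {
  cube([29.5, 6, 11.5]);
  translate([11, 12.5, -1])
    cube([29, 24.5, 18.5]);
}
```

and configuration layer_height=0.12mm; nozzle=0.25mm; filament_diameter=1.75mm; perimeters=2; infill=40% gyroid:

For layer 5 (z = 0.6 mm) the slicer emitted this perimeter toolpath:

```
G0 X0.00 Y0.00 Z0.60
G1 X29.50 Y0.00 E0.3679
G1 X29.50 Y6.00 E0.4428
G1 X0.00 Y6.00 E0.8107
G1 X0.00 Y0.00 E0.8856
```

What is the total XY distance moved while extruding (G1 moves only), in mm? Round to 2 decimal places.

Sum the Euclidean lengths of each G1 segment: total = 71.00 mm.

71.00 mm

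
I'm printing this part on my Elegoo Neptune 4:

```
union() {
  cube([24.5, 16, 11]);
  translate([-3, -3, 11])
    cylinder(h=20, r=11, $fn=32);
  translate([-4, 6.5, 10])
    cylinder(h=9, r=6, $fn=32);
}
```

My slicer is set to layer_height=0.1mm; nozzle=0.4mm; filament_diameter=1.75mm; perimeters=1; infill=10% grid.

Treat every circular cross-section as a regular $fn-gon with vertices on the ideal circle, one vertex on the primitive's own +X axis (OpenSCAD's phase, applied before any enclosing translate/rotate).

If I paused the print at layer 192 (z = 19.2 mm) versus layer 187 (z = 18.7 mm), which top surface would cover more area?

layer 187 (z = 18.7 mm)

Layer 192 (z = 19.2): the cube is absent (z outside [0, 11]); the r=11 cylinder at (-3, -3) gives a regular 32-gon of circumradius 11 (constant along its height) (area = (32/2)·11.000²·sin(360°/32) = 377.69 mm²); the cylinder at (-4, 6.5) is not intersected at this z (z outside [10, 19]); Combining (union): only the r=11 cylinder at (-3, -3) is present, so the union is just that shape — area = 377.69 mm². So its area = 377.69 mm². Layer 187 (z = 18.7): the cube is not intersected at this z (z outside [0, 11]); the cylinder at (-3, -3): section is a regular 32-gon, circumradius r=11 (area = (32/2)·11.000²·sin(360°/32) = 377.69 mm²); the r=6 cylinder at (-4, 6.5) gives a regular 32-gon of circumradius 6 (constant along its height) (area = (32/2)·6.000²·sin(360°/32) = 112.37 mm²); Taking the union: the regions partially overlap — summed areas 490.07 mm² minus the doubly-counted overlap 66.26 mm² gives 423.81 mm² — area = 423.81 mm². So its area = 423.81 mm². Layer 187 is larger (423.81 vs 377.69 mm²).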